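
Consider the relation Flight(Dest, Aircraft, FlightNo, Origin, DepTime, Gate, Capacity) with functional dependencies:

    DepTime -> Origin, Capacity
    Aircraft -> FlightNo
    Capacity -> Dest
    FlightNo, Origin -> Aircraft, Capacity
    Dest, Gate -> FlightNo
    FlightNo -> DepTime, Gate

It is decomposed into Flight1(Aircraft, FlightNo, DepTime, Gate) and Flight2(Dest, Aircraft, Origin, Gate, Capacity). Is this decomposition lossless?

Yes

Common attributes: Flight1 ∩ Flight2 = {Aircraft, Gate}.
Closure of {Aircraft, Gate}: Aircraft → FlightNo applies, adding FlightNo; FlightNo → DepTime, Gate applies, adding DepTime; DepTime → Origin, Capacity applies, adding Origin, Capacity; Capacity → Dest applies, adding Dest. So (Aircraft, Gate)⁺ = {Dest, Aircraft, FlightNo, Origin, DepTime, Gate, Capacity}.
This closure contains every attribute of Flight1, so Flight1 ∩ Flight2 → Flight1. The join is lossless.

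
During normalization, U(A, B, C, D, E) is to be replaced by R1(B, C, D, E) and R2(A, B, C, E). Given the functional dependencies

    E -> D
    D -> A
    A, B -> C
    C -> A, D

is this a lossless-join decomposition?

Yes

Common attributes: R1 ∩ R2 = {B, C, E}.
Closure of {B, C, E}: E → D applies, adding D; D → A applies, adding A. So (B, C, E)⁺ = {A, B, C, D, E}.
This closure contains every attribute of R1, so R1 ∩ R2 → R1. The join is lossless.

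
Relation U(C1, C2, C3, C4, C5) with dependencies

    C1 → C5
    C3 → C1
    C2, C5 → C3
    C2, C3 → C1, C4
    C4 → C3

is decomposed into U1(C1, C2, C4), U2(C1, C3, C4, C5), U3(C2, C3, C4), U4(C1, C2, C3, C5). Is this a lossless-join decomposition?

Yes

Chase test. Columns are C1, C2, C3, C4, C5; row i has aⱼ where attribute j ∈ Ui, else bᵢⱼ.
Initial tableau (one row per fragment):
  row 1: a1 a2 b13 a4 b15
  row 2: a1 b22 a3 a4 a5
  row 3: b31 a2 a3 a4 b35
  row 4: a1 a2 a3 b44 a5
Rows 1 and 2 agree on C1; apply C1→C5 and equate their C5 entries.
Rows 2 and 3 agree on C3; apply C3→C1 and equate their C1 entries.
Rows 1 and 4 agree on C2, C5; apply C2, C5→C3 and equate their C3 entries.
Rows 1 and 4 agree on C2, C3; apply C2, C3→C1, C4 and equate their C1, C4 entries.
Rows 1 and 3 agree on C1; apply C1→C5 and equate their C5 entries.
Row 1 is now all distinguished symbols — the join is lossless.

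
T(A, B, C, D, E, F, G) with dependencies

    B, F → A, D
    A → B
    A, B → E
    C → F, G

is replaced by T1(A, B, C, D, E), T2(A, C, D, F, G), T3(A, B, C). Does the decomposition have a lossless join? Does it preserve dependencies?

lossless but not dependency-preserving

Lossless test (chase): Rows 1 and 2 agree on A; apply A→B and equate their B entries. Rows 1 and 2 agree on A, B; apply A, B→E and equate their E entries. Rows 1 and 3 agree on A, B; apply A, B→E and equate their E entries. Rows 1 and 2 agree on C; apply C→F, G and equate their F, G entries. Rows 1 and 3 agree on C; apply C→F, G and equate their F, G entries. Rows 1 and 3 agree on B, F; apply B, F→A, D and equate their A, D entries. Row 1 is now all distinguished symbols — the join is lossless.
Dependency preservation: the restricted closure of {B, F} across the fragments never reaches {A, D}, so B, F → A, D cannot be enforced without a join — not preserved.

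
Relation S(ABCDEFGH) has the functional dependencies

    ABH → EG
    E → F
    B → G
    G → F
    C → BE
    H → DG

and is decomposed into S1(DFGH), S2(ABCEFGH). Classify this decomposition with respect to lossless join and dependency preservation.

lossless and dependency-preserving

Lossless test: (FGH)⁺ = {DFGH}, which contains all of one fragment — lossless.
Dependency preservation: every FD's attributes lie within a single fragment, so each can be enforced locally — preserved.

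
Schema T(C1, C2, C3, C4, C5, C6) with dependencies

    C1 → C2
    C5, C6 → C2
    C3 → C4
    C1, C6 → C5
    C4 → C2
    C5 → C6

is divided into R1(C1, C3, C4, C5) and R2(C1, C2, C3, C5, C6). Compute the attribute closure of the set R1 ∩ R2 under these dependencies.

C1, C2, C3, C4, C5, C6

R1 ∩ R2 = {C1, C3, C5}.
C1 → C2 applies, adding C2
C3 → C4 applies, adding C4
C5 → C6 applies, adding C6
Closure: {C1, C2, C3, C4, C5, C6}.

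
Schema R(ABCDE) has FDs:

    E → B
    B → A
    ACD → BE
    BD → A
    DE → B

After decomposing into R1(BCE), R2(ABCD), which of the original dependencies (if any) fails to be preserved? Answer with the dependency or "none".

Check ACD → BE: no single fragment contains all of {ABCDE}, and the restricted closure of {ACD} across the fragments never reaches {BE}.
E → B is preserved.
B → A is preserved.
BD → A is preserved.
DE → B is preserved.

ACD → BE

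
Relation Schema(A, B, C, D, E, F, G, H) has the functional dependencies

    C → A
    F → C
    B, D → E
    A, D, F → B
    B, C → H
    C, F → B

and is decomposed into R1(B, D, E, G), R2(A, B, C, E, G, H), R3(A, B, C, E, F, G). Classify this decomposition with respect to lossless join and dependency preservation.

Lossless test (chase): Rows 2 and 3 agree on B, C; apply B, C→H and equate their H entries. No row becomes fully distinguished — the join is lossy.
Dependency preservation: A, D, F → B is not contained in any single fragment, but the restricted closure of its left-hand side across the fragments still reaches the right-hand side; the remaining FDs each lie inside some fragment. All dependencies are preserved.

lossy but dependency-preserving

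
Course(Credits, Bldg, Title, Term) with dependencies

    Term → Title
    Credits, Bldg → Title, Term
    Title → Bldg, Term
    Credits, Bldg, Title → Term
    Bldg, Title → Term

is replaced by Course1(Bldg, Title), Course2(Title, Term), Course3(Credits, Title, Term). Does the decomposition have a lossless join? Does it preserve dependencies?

lossless but not dependency-preserving

Lossless test (chase): Rows 1 and 2 agree on Title; apply Title→Bldg, Term and equate their Bldg, Term entries. Rows 1 and 3 agree on Title; apply Title→Bldg, Term and equate their Bldg, Term entries. Row 3 is now all distinguished symbols — the join is lossless.
Dependency preservation: the restricted closure of {Credits, Bldg} across the fragments never reaches {Title, Term}, so Credits, Bldg → Title, Term cannot be enforced without a join — not preserved.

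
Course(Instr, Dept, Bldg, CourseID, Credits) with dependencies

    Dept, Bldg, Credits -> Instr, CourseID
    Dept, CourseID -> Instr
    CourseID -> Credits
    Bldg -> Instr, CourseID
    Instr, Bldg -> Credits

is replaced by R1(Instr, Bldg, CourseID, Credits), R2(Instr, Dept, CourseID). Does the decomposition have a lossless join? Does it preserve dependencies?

lossy but dependency-preserving

Lossless test: (Instr, CourseID)⁺ = {Instr, CourseID, Credits}, which is a superkey of neither fragment — lossy.
Dependency preservation: Dept, Bldg, Credits → Instr, CourseID is not contained in any single fragment, but the restricted closure of its left-hand side across the fragments still reaches the right-hand side; the remaining FDs each lie inside some fragment. All dependencies are preserved.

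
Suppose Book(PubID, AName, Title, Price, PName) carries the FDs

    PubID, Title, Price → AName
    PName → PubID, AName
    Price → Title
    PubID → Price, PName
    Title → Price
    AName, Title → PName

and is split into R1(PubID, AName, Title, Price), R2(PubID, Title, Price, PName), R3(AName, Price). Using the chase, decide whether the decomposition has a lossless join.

Yes

Chase test. Columns are PubID, AName, Title, Price, PName; row i has aⱼ where attribute j ∈ Ri, else bᵢⱼ.
Initial tableau (one row per fragment):
  row 1: a1 a2 a3 a4 b15
  row 2: a1 b22 a3 a4 a5
  row 3: b31 a2 b33 a4 b35
Rows 1 and 2 agree on PubID, Title, Price; apply PubID, Title, Price→AName and equate their AName entries.
Rows 1 and 3 agree on Price; apply Price→Title and equate their Title entries.
Rows 1 and 2 agree on PubID; apply PubID→Price, PName and equate their Price, PName entries.
Rows 1 and 3 agree on AName, Title; apply AName, Title→PName and equate their PName entries.
Rows 1 and 3 agree on PName; apply PName→PubID, AName and equate their PubID, AName entries.
Row 1 is now all distinguished symbols — the join is lossless.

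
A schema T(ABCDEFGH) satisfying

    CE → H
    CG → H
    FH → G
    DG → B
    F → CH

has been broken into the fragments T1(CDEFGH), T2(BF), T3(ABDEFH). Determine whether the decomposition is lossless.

Yes

Chase test. Columns are ABCDEFGH; row i has aⱼ where attribute j ∈ Ti, else bᵢⱼ.
Initial tableau (one row per fragment):
  row 1: b11 b12 a3 a4 a5 a6 a7 a8
  row 2: b21 a2 b23 b24 b25 a6 b27 b28
  row 3: a1 a2 b33 a4 a5 a6 b37 a8
Rows 1 and 3 agree on FH; apply FH→G and equate their G entries.
Rows 1 and 3 agree on DG; apply DG→B and equate their B entries.
Rows 1 and 2 agree on F; apply F→CH and equate their CH entries.
Rows 1 and 3 agree on F; apply F→CH and equate their CH entries.
Rows 1 and 2 agree on FH; apply FH→G and equate their G entries.
Row 3 is now all distinguished symbols — the join is lossless.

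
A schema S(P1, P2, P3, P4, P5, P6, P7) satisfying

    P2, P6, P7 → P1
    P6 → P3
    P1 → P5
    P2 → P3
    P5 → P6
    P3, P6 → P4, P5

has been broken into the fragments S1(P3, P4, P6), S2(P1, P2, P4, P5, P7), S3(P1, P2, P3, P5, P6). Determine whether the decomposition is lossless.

Yes

Chase test. Columns are P1, P2, P3, P4, P5, P6, P7; row i has aⱼ where attribute j ∈ Si, else bᵢⱼ.
Initial tableau (one row per fragment):
  row 1: b11 b12 a3 a4 b15 a6 b17
  row 2: a1 a2 b23 a4 a5 b26 a7
  row 3: a1 a2 a3 b34 a5 a6 b37
Rows 2 and 3 agree on P2; apply P2→P3 and equate their P3 entries.
Rows 2 and 3 agree on P5; apply P5→P6 and equate their P6 entries.
Rows 1 and 2 agree on P3, P6; apply P3, P6→P4, P5 and equate their P4, P5 entries.
Rows 1 and 3 agree on P3, P6; apply P3, P6→P4, P5 and equate their P4, P5 entries.
Row 2 is now all distinguished symbols — the join is lossless.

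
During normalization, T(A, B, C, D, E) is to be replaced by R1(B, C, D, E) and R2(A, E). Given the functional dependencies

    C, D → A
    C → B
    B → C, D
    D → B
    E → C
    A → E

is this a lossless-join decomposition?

Common attributes: R1 ∩ R2 = {E}.
Closure of {E}: E → C applies, adding C; C → B applies, adding B; B → C, D applies, adding D; C, D → A applies, adding A. So (E)⁺ = {A, B, C, D, E}.
This closure contains every attribute of R1, so R1 ∩ R2 → R1. The join is lossless.

Yes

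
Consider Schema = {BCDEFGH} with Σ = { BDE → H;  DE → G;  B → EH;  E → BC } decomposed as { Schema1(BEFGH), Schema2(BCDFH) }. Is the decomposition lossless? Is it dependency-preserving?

lossy and not dependency-preserving

Lossless test: (BFH)⁺ = {BCEFH}, which is a superkey of neither fragment — lossy.
Dependency preservation: the restricted closure of {DE} across the fragments never reaches {G}, so DE → G cannot be enforced without a join — not preserved.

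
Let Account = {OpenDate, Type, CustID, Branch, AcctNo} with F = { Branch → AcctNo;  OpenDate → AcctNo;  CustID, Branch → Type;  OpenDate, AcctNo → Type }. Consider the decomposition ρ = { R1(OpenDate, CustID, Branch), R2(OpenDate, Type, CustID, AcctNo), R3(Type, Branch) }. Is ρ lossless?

Yes

Chase test. Columns are OpenDate, Type, CustID, Branch, AcctNo; row i has aⱼ where attribute j ∈ Ri, else bᵢⱼ.
Initial tableau (one row per fragment):
  row 1: a1 b12 a3 a4 b15
  row 2: a1 a2 a3 b24 a5
  row 3: b31 a2 b33 a4 b35
Rows 1 and 3 agree on Branch; apply Branch→AcctNo and equate their AcctNo entries.
Rows 1 and 2 agree on OpenDate; apply OpenDate→AcctNo and equate their AcctNo entries.
Rows 1 and 2 agree on OpenDate, AcctNo; apply OpenDate, AcctNo→Type and equate their Type entries.
Row 1 is now all distinguished symbols — the join is lossless.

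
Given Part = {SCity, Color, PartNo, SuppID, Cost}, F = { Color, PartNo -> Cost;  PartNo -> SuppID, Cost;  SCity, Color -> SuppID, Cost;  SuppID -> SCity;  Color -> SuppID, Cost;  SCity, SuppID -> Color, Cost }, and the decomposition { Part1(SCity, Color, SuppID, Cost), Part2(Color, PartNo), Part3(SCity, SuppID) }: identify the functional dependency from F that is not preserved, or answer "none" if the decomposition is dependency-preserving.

Color, PartNo → Cost: restricted closure across fragments reaches Cost.
PartNo → SuppID, Cost: restricted closure across fragments reaches SuppID, Cost.
SCity, Color → SuppID, Cost lies within Part1.
SuppID → SCity lies within Part1.
Color → SuppID, Cost lies within Part1.
SCity, SuppID → Color, Cost lies within Part1.
Every dependency is enforceable on the fragments, so the decomposition is dependency-preserving.

none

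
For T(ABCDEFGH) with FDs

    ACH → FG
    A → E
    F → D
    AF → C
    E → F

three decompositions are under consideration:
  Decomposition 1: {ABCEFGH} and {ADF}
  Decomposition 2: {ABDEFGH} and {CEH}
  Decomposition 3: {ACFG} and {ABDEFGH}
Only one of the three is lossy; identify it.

Decomposition 2

Decomposition 1: common = {AF}, closure = {ACDEF} → lossless.
Decomposition 2: common = {EH}, closure = {DEFH} → lossy.
Decomposition 3: common = {AFG}, closure = {ACDEFG} → lossless.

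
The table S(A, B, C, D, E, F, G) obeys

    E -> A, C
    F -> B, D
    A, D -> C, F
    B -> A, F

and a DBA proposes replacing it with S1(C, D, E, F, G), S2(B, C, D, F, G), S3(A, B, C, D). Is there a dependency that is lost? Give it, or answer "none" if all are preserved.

E -> A, C

Check E → A, C: no single fragment contains all of {A, C, E}, and the restricted closure of {E} across the fragments never reaches {A, C}.
F → B, D is preserved.
A, D → C, F is preserved.
B → A, F is preserved.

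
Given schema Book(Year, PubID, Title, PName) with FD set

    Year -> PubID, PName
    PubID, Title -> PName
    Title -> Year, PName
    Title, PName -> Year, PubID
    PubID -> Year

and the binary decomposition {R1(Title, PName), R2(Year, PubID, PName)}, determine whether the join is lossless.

No

Common attributes: R1 ∩ R2 = {PName}.
No dependency enlarges {PName}, so (PName)⁺ = {PName}.
The closure contains neither all of R1 = {Title, PName} nor all of R2 = {Year, PubID, PName}, so the common attributes are not a superkey of either fragment. The join is lossy.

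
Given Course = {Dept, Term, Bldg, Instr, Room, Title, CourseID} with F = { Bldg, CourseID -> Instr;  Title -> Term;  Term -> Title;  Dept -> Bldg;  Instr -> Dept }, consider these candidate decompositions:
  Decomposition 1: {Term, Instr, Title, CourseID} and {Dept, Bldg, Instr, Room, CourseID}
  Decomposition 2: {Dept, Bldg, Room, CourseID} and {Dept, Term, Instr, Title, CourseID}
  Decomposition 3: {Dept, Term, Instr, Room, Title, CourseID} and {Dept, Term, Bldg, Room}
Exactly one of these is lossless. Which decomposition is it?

Decomposition 1: common = {Instr, CourseID}, closure = {Dept, Bldg, Instr, CourseID} → lossy.
Decomposition 2: common = {Dept, CourseID}, closure = {Dept, Bldg, Instr, CourseID} → lossy.
Decomposition 3: common = {Dept, Term, Room}, closure = {Dept, Term, Bldg, Room, Title} → lossless.

Decomposition 3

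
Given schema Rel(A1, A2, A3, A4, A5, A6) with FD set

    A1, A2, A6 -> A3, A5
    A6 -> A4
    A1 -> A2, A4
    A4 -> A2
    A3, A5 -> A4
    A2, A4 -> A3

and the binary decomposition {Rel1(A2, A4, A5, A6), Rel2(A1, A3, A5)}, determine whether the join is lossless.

Common attributes: Rel1 ∩ Rel2 = {A5}.
No dependency enlarges {A5}, so (A5)⁺ = {A5}.
The closure contains neither all of Rel1 = {A2, A4, A5, A6} nor all of Rel2 = {A1, A3, A5}, so the common attributes are not a superkey of either fragment. The join is lossy.

No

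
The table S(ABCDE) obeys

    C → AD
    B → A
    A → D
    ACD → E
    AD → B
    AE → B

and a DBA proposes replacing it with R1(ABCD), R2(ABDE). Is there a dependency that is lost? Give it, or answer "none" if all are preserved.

ACD → E

Check ACD → E: no single fragment contains all of {ACDE}, and the restricted closure of {ACD} across the fragments never reaches {E}.
C → AD is preserved.
B → A is preserved.
A → D is preserved.
AD → B is preserved.
AE → B is preserved.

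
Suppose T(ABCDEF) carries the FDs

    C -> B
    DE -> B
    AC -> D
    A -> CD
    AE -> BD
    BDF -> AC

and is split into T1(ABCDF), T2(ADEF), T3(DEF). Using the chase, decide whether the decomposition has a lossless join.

Yes

Chase test. Columns are ABCDEF; row i has aⱼ where attribute j ∈ Ti, else bᵢⱼ.
Initial tableau (one row per fragment):
  row 1: a1 a2 a3 a4 b15 a6
  row 2: a1 b22 b23 a4 a5 a6
  row 3: b31 b32 b33 a4 a5 a6
Rows 2 and 3 agree on DE; apply DE→B and equate their B entries.
Rows 1 and 2 agree on A; apply A→CD and equate their CD entries.
Rows 2 and 3 agree on BDF; apply BDF→AC and equate their AC entries.
Rows 1 and 2 agree on C; apply C→B and equate their B entries.
Row 2 is now all distinguished symbols — the join is lossless.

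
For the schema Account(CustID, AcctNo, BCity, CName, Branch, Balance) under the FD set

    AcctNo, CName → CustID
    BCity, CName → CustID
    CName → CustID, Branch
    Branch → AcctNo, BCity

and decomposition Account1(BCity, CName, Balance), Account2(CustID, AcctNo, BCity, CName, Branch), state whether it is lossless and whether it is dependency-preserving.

Lossless test: (BCity, CName)⁺ = {CustID, AcctNo, BCity, CName, Branch}, which contains all of one fragment — lossless.
Dependency preservation: every FD's attributes lie within a single fragment, so each can be enforced locally — preserved.

lossless and dependency-preserving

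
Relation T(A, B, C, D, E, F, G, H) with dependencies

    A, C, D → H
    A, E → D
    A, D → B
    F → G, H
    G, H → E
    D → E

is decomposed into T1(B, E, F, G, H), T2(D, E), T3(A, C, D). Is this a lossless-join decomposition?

No

Chase test. Columns are A, B, C, D, E, F, G, H; row i has aⱼ where attribute j ∈ Ti, else bᵢⱼ.
Initial tableau (one row per fragment):
  row 1: b11 a2 b13 b14 a5 a6 a7 a8
  row 2: b21 b22 b23 a4 a5 b26 b27 b28
  row 3: a1 b32 a3 a4 b35 b36 b37 b38
Rows 2 and 3 agree on D; apply D→E and equate their E entries.
No row becomes fully distinguished — the join is lossy.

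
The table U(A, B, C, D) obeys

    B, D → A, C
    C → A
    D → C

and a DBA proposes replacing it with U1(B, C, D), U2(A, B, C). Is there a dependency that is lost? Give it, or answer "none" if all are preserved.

none

B, D → A, C: restricted closure across fragments reaches A, C.
C → A lies within U2.
D → C lies within U1.
Every dependency is enforceable on the fragments, so the decomposition is dependency-preserving.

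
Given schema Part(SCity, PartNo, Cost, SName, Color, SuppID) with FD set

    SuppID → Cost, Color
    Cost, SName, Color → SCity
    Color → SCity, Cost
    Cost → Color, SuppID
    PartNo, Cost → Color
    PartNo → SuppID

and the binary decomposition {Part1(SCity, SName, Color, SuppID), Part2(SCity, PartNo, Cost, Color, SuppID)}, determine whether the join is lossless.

No

Common attributes: Part1 ∩ Part2 = {SCity, Color, SuppID}.
Closure of {SCity, Color, SuppID}: SuppID → Cost, Color applies, adding Cost. So (SCity, Color, SuppID)⁺ = {SCity, Cost, Color, SuppID}.
The closure contains neither all of Part1 = {SCity, SName, Color, SuppID} nor all of Part2 = {SCity, PartNo, Cost, Color, SuppID}, so the common attributes are not a superkey of either fragment. The join is lossy.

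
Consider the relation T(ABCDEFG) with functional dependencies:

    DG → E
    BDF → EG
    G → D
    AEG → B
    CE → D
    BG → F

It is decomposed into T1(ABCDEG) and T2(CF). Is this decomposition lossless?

No

Common attributes: T1 ∩ T2 = {C}.
No dependency enlarges {C}, so (C)⁺ = {C}.
The closure contains neither all of T1 = {ABCDEG} nor all of T2 = {CF}, so the common attributes are not a superkey of either fragment. The join is lossy.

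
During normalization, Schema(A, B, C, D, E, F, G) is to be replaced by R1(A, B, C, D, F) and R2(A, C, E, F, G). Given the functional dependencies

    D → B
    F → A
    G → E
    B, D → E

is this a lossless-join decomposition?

Common attributes: R1 ∩ R2 = {A, C, F}.
No dependency enlarges {A, C, F}, so (A, C, F)⁺ = {A, C, F}.
The closure contains neither all of R1 = {A, B, C, D, F} nor all of R2 = {A, C, E, F, G}, so the common attributes are not a superkey of either fragment. The join is lossy.

No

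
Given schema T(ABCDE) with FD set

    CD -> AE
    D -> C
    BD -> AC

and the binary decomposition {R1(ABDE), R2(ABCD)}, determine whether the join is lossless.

Common attributes: R1 ∩ R2 = {ABD}.
Closure of {ABD}: D → C applies, adding C; CD → AE applies, adding E. So (ABD)⁺ = {ABCDE}.
This closure contains every attribute of R1, so R1 ∩ R2 → R1. The join is lossless.

Yes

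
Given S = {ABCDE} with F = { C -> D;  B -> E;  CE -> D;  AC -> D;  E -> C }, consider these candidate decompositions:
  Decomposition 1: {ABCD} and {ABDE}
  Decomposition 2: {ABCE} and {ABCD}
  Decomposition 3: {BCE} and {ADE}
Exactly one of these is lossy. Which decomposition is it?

Decomposition 1: common = {ABD}, closure = {ABCDE} → lossless.
Decomposition 2: common = {ABC}, closure = {ABCDE} → lossless.
Decomposition 3: common = {E}, closure = {CDE} → lossy.

Decomposition 3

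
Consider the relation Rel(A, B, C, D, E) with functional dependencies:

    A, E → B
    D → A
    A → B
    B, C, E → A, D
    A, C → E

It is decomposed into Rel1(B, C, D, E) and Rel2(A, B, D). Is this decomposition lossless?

Yes

Common attributes: Rel1 ∩ Rel2 = {B, D}.
Closure of {B, D}: D → A applies, adding A. So (B, D)⁺ = {A, B, D}.
This closure contains every attribute of Rel2, so Rel1 ∩ Rel2 → Rel2. The join is lossless.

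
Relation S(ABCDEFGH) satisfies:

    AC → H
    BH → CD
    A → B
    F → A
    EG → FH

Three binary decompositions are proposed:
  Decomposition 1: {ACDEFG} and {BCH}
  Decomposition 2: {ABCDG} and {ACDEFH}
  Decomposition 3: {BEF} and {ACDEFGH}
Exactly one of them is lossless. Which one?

Decomposition 1: common = {C}, closure = {C} → lossy.
Decomposition 2: common = {ACD}, closure = {ABCDH} → lossy.
Decomposition 3: common = {EF}, closure = {ABEF} → lossless.

Decomposition 3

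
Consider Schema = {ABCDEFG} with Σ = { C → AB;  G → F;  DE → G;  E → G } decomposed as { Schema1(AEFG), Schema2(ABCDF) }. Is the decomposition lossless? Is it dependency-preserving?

Lossless test: (AF)⁺ = {AF}, which is a superkey of neither fragment — lossy.
Dependency preservation: DE → G is not contained in any single fragment, but the restricted closure of its left-hand side across the fragments still reaches the right-hand side; the remaining FDs each lie inside some fragment. All dependencies are preserved.

lossy but dependency-preserving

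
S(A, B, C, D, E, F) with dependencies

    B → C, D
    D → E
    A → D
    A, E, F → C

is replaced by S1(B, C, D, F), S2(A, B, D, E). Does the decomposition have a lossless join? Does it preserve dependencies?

Lossless test: (B, D)⁺ = {B, C, D, E}, which is a superkey of neither fragment — lossy.
Dependency preservation: the restricted closure of {A, E, F} across the fragments never reaches {C}, so A, E, F → C cannot be enforced without a join — not preserved.

lossy and not dependency-preserving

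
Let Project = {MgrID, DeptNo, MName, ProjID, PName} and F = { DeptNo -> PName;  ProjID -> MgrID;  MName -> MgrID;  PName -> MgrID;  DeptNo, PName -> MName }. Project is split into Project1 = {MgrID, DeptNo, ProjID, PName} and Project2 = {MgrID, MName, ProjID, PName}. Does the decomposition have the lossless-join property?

Common attributes: Project1 ∩ Project2 = {MgrID, ProjID, PName}.
No dependency enlarges {MgrID, ProjID, PName}, so (MgrID, ProjID, PName)⁺ = {MgrID, ProjID, PName}.
The closure contains neither all of Project1 = {MgrID, DeptNo, ProjID, PName} nor all of Project2 = {MgrID, MName, ProjID, PName}, so the common attributes are not a superkey of either fragment. The join is lossy.

No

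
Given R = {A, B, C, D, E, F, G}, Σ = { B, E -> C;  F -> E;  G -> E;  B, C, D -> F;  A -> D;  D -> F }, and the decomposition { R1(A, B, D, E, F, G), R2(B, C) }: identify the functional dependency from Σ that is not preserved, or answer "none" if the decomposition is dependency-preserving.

B, E -> C

Check B, E → C: no single fragment contains all of {B, C, E}, and the restricted closure of {B, E} across the fragments never reaches {C}.
F → E is preserved.
G → E is preserved.
B, C, D → F is preserved.
A → D is preserved.
D → F is preserved.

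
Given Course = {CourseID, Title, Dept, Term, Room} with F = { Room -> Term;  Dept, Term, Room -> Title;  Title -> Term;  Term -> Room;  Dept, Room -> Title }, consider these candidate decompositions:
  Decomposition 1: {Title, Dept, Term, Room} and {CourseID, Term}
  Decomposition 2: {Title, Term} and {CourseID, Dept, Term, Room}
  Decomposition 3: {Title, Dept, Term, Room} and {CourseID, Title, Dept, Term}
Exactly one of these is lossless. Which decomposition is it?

Decomposition 1: common = {Term}, closure = {Term, Room} → lossy.
Decomposition 2: common = {Term}, closure = {Term, Room} → lossy.
Decomposition 3: common = {Title, Dept, Term}, closure = {Title, Dept, Term, Room} → lossless.

Decomposition 3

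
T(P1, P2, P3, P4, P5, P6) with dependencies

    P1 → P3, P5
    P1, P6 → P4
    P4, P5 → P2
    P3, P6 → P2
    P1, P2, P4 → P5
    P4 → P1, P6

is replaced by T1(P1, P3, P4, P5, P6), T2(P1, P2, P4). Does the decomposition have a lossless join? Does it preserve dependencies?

Lossless test: (P1, P4)⁺ = {P1, P2, P3, P4, P5, P6}, which contains all of one fragment — lossless.
Dependency preservation: the restricted closure of {P3, P6} across the fragments never reaches {P2}, so P3, P6 → P2 cannot be enforced without a join — not preserved.

lossless but not dependency-preserving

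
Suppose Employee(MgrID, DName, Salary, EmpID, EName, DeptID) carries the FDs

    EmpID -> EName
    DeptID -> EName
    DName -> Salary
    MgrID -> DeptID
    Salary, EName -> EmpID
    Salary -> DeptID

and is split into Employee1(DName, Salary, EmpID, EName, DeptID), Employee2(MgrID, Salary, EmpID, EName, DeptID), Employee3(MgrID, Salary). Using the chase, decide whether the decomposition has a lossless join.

Chase test. Columns are MgrID, DName, Salary, EmpID, EName, DeptID; row i has aⱼ where attribute j ∈ Employeei, else bᵢⱼ.
Initial tableau (one row per fragment):
  row 1: b11 a2 a3 a4 a5 a6
  row 2: a1 b22 a3 a4 a5 a6
  row 3: a1 b32 a3 b34 b35 b36
Rows 2 and 3 agree on MgrID; apply MgrID→DeptID and equate their DeptID entries.
Rows 1 and 3 agree on DeptID; apply DeptID→EName and equate their EName entries.
Rows 1 and 3 agree on Salary, EName; apply Salary, EName→EmpID and equate their EmpID entries.
No row becomes fully distinguished — the join is lossy.

No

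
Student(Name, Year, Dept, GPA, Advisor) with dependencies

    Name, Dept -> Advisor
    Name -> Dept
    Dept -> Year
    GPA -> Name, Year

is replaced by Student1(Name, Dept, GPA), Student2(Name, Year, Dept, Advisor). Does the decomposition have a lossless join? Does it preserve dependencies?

Lossless test: (Name, Dept)⁺ = {Name, Year, Dept, Advisor}, which contains all of one fragment — lossless.
Dependency preservation: GPA → Name, Year is not contained in any single fragment, but the restricted closure of its left-hand side across the fragments still reaches the right-hand side; the remaining FDs each lie inside some fragment. All dependencies are preserved.

lossless and dependency-preserving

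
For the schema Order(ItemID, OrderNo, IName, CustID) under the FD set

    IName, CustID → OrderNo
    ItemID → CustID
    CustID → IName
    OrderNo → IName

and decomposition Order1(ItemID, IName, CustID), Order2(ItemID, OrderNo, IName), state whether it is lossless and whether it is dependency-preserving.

Lossless test: (ItemID, IName)⁺ = {ItemID, OrderNo, IName, CustID}, which contains all of one fragment — lossless.
Dependency preservation: the restricted closure of {IName, CustID} across the fragments never reaches {OrderNo}, so IName, CustID → OrderNo cannot be enforced without a join — not preserved.

lossless but not dependency-preserving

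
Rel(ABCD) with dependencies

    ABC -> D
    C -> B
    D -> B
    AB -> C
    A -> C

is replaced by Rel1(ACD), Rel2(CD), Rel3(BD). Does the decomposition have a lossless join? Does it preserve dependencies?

lossless but not dependency-preserving

Lossless test (chase): Rows 1 and 2 agree on C; apply C→B and equate their B entries. Rows 1 and 3 agree on D; apply D→B and equate their B entries. Row 1 is now all distinguished symbols — the join is lossless.
Dependency preservation: the restricted closure of {C} across the fragments never reaches {B}, so C → B cannot be enforced without a join — not preserved.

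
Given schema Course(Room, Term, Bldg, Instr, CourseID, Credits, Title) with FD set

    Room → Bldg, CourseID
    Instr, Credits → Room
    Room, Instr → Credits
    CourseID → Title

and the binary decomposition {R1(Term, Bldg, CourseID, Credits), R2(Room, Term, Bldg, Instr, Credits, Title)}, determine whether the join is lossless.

Common attributes: R1 ∩ R2 = {Term, Bldg, Credits}.
No dependency enlarges {Term, Bldg, Credits}, so (Term, Bldg, Credits)⁺ = {Term, Bldg, Credits}.
The closure contains neither all of R1 = {Term, Bldg, CourseID, Credits} nor all of R2 = {Room, Term, Bldg, Instr, Credits, Title}, so the common attributes are not a superkey of either fragment. The join is lossy.

No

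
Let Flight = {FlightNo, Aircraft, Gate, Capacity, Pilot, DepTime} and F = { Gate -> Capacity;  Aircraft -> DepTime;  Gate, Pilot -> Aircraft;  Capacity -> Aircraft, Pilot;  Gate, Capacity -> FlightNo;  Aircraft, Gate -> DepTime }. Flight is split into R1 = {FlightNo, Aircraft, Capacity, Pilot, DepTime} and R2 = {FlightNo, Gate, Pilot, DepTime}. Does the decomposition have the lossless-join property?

No

Common attributes: R1 ∩ R2 = {FlightNo, Pilot, DepTime}.
No dependency enlarges {FlightNo, Pilot, DepTime}, so (FlightNo, Pilot, DepTime)⁺ = {FlightNo, Pilot, DepTime}.
The closure contains neither all of R1 = {FlightNo, Aircraft, Capacity, Pilot, DepTime} nor all of R2 = {FlightNo, Gate, Pilot, DepTime}, so the common attributes are not a superkey of either fragment. The join is lossy.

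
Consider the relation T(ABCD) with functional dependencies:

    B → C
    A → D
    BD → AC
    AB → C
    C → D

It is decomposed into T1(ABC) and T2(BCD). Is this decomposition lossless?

Common attributes: T1 ∩ T2 = {BC}.
Closure of {BC}: C → D applies, adding D; BD → AC applies, adding A. So (BC)⁺ = {ABCD}.
This closure contains every attribute of T1, so T1 ∩ T2 → T1. The join is lossless.

Yes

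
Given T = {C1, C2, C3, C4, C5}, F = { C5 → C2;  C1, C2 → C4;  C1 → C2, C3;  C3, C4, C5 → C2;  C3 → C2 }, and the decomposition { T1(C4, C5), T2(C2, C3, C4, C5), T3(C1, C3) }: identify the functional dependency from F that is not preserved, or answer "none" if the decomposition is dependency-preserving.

C1, C2 → C4

Check C1, C2 → C4: no single fragment contains all of {C1, C2, C4}, and the restricted closure of {C1, C2} across the fragments never reaches {C4}.
C5 → C2 is preserved.
C1 → C2, C3 is preserved.
C3, C4, C5 → C2 is preserved.
C3 → C2 is preserved.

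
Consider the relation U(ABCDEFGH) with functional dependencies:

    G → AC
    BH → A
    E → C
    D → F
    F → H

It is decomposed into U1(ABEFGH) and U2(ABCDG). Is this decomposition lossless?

Common attributes: U1 ∩ U2 = {ABG}.
Closure of {ABG}: G → AC applies, adding C. So (ABG)⁺ = {ABCG}.
The closure contains neither all of U1 = {ABEFGH} nor all of U2 = {ABCDG}, so the common attributes are not a superkey of either fragment. The join is lossy.

No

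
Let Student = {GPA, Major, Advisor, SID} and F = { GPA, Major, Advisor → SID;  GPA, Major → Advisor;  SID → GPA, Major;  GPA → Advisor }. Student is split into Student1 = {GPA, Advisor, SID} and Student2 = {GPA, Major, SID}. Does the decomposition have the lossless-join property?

Common attributes: Student1 ∩ Student2 = {GPA, SID}.
Closure of {GPA, SID}: SID → GPA, Major applies, adding Major; GPA → Advisor applies, adding Advisor. So (GPA, SID)⁺ = {GPA, Major, Advisor, SID}.
This closure contains every attribute of Student1, so Student1 ∩ Student2 → Student1. The join is lossless.

Yes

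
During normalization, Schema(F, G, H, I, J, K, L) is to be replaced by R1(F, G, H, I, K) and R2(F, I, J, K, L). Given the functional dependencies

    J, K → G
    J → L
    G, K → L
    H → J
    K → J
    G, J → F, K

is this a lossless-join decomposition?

Yes

Common attributes: R1 ∩ R2 = {F, I, K}.
Closure of {F, I, K}: K → J applies, adding J; J, K → G applies, adding G; J → L applies, adding L. So (F, I, K)⁺ = {F, G, I, J, K, L}.
This closure contains every attribute of R2, so R1 ∩ R2 → R2. The join is lossless.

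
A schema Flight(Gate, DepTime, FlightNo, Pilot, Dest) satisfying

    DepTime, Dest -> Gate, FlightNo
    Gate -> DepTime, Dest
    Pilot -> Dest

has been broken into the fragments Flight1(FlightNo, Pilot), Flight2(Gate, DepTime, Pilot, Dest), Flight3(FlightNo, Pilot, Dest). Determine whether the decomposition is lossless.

Chase test. Columns are Gate, DepTime, FlightNo, Pilot, Dest; row i has aⱼ where attribute j ∈ Flighti, else bᵢⱼ.
Initial tableau (one row per fragment):
  row 1: b11 b12 a3 a4 b15
  row 2: a1 a2 b23 a4 a5
  row 3: b31 b32 a3 a4 a5
Rows 1 and 2 agree on Pilot; apply Pilot→Dest and equate their Dest entries.
No row becomes fully distinguished — the join is lossy.

No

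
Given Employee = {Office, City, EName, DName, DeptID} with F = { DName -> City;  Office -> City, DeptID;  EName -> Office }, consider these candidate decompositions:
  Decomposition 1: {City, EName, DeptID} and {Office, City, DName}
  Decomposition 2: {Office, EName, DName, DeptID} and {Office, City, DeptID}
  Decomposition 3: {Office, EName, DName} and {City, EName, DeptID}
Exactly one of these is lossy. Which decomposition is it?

Decomposition 1: common = {City}, closure = {City} → lossy.
Decomposition 2: common = {Office, DeptID}, closure = {Office, City, DeptID} → lossless.
Decomposition 3: common = {EName}, closure = {Office, City, EName, DeptID} → lossless.

Decomposition 1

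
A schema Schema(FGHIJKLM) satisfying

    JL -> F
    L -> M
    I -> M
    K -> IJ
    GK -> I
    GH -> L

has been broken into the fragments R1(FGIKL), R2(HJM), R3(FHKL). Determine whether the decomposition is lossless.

No

Chase test. Columns are FGHIJKLM; row i has aⱼ where attribute j ∈ Ri, else bᵢⱼ.
Initial tableau (one row per fragment):
  row 1: a1 a2 b13 a4 b15 a6 a7 b18
  row 2: b21 b22 a3 b24 a5 b26 b27 a8
  row 3: a1 b32 a3 b34 b35 a6 a7 b38
Rows 1 and 3 agree on L; apply L→M and equate their M entries.
Rows 1 and 3 agree on K; apply K→IJ and equate their IJ entries.
No row becomes fully distinguished — the join is lossy.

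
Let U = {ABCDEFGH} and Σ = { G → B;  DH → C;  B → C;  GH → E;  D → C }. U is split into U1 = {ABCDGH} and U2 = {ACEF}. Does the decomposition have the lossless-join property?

Common attributes: U1 ∩ U2 = {AC}.
No dependency enlarges {AC}, so (AC)⁺ = {AC}.
The closure contains neither all of U1 = {ABCDGH} nor all of U2 = {ACEF}, so the common attributes are not a superkey of either fragment. The join is lossy.

No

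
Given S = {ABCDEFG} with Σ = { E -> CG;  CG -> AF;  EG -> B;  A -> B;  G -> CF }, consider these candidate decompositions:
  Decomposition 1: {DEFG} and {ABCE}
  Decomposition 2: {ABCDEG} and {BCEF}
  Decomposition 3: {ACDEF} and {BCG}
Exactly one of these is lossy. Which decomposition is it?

Decomposition 1: common = {E}, closure = {ABCEFG} → lossless.
Decomposition 2: common = {BCE}, closure = {ABCEFG} → lossless.
Decomposition 3: common = {C}, closure = {C} → lossy.

Decomposition 3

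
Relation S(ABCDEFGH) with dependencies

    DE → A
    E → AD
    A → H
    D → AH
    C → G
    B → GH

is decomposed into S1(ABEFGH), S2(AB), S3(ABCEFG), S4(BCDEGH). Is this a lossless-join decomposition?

Yes

Chase test. Columns are ABCDEFGH; row i has aⱼ where attribute j ∈ Si, else bᵢⱼ.
Initial tableau (one row per fragment):
  row 1: a1 a2 b13 b14 a5 a6 a7 a8
  row 2: a1 a2 b23 b24 b25 b26 b27 b28
  row 3: a1 a2 a3 b34 a5 a6 a7 b38
  row 4: b41 a2 a3 a4 a5 b46 a7 a8
Rows 1 and 3 agree on E; apply E→AD and equate their AD entries.
Rows 1 and 4 agree on E; apply E→AD and equate their AD entries.
Rows 1 and 2 agree on A; apply A→H and equate their H entries.
Rows 1 and 3 agree on A; apply A→H and equate their H entries.
Rows 1 and 2 agree on B; apply B→GH and equate their GH entries.
Row 3 is now all distinguished symbols — the join is lossless.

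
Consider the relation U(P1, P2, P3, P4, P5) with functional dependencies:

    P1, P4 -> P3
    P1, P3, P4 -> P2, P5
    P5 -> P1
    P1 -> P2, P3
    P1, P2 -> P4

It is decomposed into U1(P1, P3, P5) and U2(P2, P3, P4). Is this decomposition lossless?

Common attributes: U1 ∩ U2 = {P3}.
No dependency enlarges {P3}, so (P3)⁺ = {P3}.
The closure contains neither all of U1 = {P1, P3, P5} nor all of U2 = {P2, P3, P4}, so the common attributes are not a superkey of either fragment. The join is lossy.

No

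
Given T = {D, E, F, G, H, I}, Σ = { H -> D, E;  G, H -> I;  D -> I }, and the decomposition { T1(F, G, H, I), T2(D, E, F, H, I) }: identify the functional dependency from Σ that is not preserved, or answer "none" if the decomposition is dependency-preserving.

none

H → D, E lies within T2.
G, H → I lies within T1.
D → I lies within T2.
Every dependency is enforceable on the fragments, so the decomposition is dependency-preserving.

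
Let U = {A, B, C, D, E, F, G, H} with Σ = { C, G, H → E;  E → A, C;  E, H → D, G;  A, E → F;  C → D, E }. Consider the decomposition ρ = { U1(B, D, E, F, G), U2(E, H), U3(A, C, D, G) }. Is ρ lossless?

Chase test. Columns are A, B, C, D, E, F, G, H; row i has aⱼ where attribute j ∈ Ui, else bᵢⱼ.
Initial tableau (one row per fragment):
  row 1: b11 a2 b13 a4 a5 a6 a7 b18
  row 2: b21 b22 b23 b24 a5 b26 b27 a8
  row 3: a1 b32 a3 a4 b35 b36 a7 b38
Rows 1 and 2 agree on E; apply E→A, C and equate their A, C entries.
Rows 1 and 2 agree on A, E; apply A, E→F and equate their F entries.
Rows 1 and 2 agree on C; apply C→D, E and equate their D, E entries.
No row becomes fully distinguished — the join is lossy.

No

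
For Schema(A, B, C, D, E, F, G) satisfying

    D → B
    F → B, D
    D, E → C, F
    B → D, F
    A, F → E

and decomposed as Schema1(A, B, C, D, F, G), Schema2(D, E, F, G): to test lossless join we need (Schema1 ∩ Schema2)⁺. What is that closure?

Schema1 ∩ Schema2 = {D, F, G}.
D → B applies, adding B
Closure: {B, D, F, G}.

B, D, F, G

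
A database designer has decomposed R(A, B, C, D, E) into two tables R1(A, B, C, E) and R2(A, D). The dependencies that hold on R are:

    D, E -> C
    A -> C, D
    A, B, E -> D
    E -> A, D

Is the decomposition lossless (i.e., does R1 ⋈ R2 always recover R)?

Common attributes: R1 ∩ R2 = {A}.
Closure of {A}: A → C, D applies, adding C, D. So (A)⁺ = {A, C, D}.
This closure contains every attribute of R2, so R1 ∩ R2 → R2. The join is lossless.

Yes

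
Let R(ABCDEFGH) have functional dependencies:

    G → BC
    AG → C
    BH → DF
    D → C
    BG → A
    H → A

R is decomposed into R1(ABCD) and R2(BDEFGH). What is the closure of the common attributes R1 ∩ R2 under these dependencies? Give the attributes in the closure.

BCD

R1 ∩ R2 = {BD}.
D → C applies, adding C
Closure: {BCD}.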